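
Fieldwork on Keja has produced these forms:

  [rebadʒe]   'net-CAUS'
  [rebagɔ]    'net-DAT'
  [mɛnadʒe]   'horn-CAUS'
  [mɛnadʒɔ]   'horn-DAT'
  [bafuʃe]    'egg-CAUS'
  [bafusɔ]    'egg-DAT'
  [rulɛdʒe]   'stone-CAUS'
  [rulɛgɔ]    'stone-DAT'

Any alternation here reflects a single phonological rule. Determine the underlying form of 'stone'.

In [rulɛdʒe] and [rulɛgɔ] the final segment of 'stone' alternates: [dʒ] ~ [g].
If /dʒ/ were underlying and a rule turned it into [g] before the DAT suffix, 'horn' would also alternate; but it has [dʒ] in both [mɛnadʒe] and [mɛnadʒɔ].
The underlying segment must be /g/; /g/ and /s/ become palato-alveolar [dʒ] and [ʃ] before a front vowel, yielding [dʒ] there.

/rulɛg/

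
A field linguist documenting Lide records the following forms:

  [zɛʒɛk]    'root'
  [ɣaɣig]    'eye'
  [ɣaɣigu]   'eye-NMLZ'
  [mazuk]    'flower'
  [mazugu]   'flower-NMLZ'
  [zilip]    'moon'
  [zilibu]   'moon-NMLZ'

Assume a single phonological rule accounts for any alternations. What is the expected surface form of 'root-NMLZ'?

[zɛʒɛgu]

The stem for 'flower' ends in [k] in [mazuk] but [g] in [mazugu].
The stem 'eye' ([ɣaɣig], [ɣaɣigu]) shows [g] unchanged in both environments, so [g] cannot be basic with [k] derived in isolation.
The underlying segment must be /k/; voiceless stops become voiced between vowels, yielding [g] there.
The one attested form of 'root', [zɛʒɛk], shows underlying /zɛʒɛk/. Applying the same rule between vowels gives [zɛʒɛgu].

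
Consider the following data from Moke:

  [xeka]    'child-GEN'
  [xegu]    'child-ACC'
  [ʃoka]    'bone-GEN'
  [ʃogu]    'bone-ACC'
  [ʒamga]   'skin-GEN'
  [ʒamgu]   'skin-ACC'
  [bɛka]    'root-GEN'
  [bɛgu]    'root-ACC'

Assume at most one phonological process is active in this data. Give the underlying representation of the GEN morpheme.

The GEN morpheme has two allomorphs, [-ga] and [-ka].
By contrast the ACC suffix keeps its initial [g] throughout — that segment must be underlying.
The GEN suffix is therefore /-ka/ underlyingly, with post-nasal voicing: voiceless stops become voiced after a nasal.

/-ka/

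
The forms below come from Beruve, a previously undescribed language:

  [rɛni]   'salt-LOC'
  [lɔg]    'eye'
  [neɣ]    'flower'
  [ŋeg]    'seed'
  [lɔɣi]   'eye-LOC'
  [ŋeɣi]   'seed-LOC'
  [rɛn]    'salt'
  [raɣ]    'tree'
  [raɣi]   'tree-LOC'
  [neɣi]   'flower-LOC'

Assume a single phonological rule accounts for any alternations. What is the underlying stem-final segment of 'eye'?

/g/

In [lɔg] and [lɔɣi] the final segment of 'eye' alternates: [g] ~ [ɣ].
The stem 'flower' ([neɣ], [neɣi]) shows [ɣ] unchanged in both environments, so [ɣ] cannot be basic with [g] derived in isolation.
The alternation reflects intervocalic spirantization: voiced stops become fricatives between vowels. /g/ is underlying.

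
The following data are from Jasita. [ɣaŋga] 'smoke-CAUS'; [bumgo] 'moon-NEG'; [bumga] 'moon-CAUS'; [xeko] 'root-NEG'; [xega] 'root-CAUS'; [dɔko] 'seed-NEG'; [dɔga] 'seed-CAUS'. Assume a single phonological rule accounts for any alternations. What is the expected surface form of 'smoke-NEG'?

The NEG suffix surfaces as [-go] and [-ko], depending on the final segment of the stem.
The CAUS suffix, which begins with [g], is invariant after every stem; so [g] is not altered by any rule here.
So the underlying form is /-ko/, and voiceless stops become voiced after a nasal.
After 'smoke', which ends in a nasal, the suffix surfaces as [-go], giving [ɣaŋgo].

[ɣaŋgo]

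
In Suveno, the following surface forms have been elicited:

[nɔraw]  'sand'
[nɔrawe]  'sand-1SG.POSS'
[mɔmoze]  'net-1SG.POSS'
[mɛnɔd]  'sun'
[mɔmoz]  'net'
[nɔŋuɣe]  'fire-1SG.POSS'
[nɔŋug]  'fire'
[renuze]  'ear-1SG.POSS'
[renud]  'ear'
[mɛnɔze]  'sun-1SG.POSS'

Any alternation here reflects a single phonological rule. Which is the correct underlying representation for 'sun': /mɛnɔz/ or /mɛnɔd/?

/mɛnɔd/

The root 'sun' surfaces as [mɛnɔze] and [mɛnɔd], with a stem-final [z] ~ [d] alternation.
If /z/ were underlying and a rule turned it into [d] in isolation, 'net' would also alternate; but it has [z] in both [mɔmoze] and [mɔmoz].
The underlying segment must be /d/; voiced stops become fricatives between vowels, yielding [z] there.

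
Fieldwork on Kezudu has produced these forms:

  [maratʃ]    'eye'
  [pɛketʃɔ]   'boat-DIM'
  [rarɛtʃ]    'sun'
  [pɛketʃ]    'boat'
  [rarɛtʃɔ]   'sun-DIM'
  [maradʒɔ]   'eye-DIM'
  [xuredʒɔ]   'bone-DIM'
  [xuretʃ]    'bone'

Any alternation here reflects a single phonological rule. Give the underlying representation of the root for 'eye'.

/maradʒ/

In [maradʒɔ] and [maratʃ] the final segment of 'eye' alternates: [dʒ] ~ [tʃ].
If /tʃ/ were underlying and a rule turned it into [dʒ] before the DIM suffix, 'sun' would also alternate; but it has [tʃ] in both [rarɛtʃɔ] and [rarɛtʃ].
Therefore /dʒ/ is basic and [tʃ] is derived by word-final obstruent devoicing (voiced obstruents become voiceless word-finally).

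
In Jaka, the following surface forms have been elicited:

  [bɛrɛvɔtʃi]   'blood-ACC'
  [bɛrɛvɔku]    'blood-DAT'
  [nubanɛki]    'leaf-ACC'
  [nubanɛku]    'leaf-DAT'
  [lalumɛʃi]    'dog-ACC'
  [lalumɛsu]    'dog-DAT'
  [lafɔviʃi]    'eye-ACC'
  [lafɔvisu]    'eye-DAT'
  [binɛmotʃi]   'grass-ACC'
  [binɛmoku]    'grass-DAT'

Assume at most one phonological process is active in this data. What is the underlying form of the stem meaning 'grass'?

The stem for 'grass' ends in [tʃ] in [binɛmotʃi] but [k] in [binɛmoku].
The stem 'leaf' ([nubanɛki], [nubanɛku]) shows [k] unchanged in both environments, so [k] cannot be basic with [tʃ] derived before the ACC suffix.
Therefore /tʃ/ is basic and [k] is derived by depalatalization (palato-alveolar /tʃ/ and /ʃ/ become [k] and [s] when no front vowel follows).

/binɛmotʃ/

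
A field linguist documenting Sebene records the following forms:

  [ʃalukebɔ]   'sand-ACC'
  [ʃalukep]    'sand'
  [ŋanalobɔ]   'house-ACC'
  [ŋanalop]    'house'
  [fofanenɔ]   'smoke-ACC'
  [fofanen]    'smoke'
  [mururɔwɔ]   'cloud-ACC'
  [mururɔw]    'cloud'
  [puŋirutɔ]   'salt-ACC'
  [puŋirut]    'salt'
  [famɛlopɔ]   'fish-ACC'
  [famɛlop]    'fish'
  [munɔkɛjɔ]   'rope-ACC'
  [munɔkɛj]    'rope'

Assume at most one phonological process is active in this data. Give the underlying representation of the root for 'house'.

'house' shows [b] ~ [p] at the end of the stem ([ŋanalobɔ] vs [ŋanalop]).
The stem 'fish' ([famɛlopɔ], [famɛlop]) shows [p] unchanged in both environments, so [p] cannot be basic with [b] derived before the ACC suffix.
Therefore /b/ is basic and [p] is derived by word-final obstruent devoicing (voiced obstruents become voiceless word-finally).
So 'house' = /ŋanalob/.

/ŋanalob/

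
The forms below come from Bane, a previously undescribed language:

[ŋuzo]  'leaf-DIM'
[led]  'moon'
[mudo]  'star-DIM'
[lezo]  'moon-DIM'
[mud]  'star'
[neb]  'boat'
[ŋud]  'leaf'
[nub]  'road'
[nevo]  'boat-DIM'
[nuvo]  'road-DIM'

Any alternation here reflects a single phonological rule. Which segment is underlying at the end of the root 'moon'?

/z/

The root 'moon' surfaces as [lezo] and [led], with a stem-final [z] ~ [d] alternation.
Compare 'star', with invariant [d] in [mudo] and [mud]: an analysis with underlying /d/ and a rule producing [z] before the DIM suffix would wrongly predict alternation here too.
The alternation reflects word-final hardening: voiced fricatives become stops word-finally. /z/ is underlying.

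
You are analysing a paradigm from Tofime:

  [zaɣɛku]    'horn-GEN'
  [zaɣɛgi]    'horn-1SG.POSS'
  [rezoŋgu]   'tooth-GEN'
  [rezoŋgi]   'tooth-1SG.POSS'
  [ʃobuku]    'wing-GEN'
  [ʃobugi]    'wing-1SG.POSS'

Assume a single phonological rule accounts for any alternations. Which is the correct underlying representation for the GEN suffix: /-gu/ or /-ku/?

/-ku/

The GEN suffix surfaces as [-gu] and [-ku], depending on the final segment of the stem.
The 1SG.POSS suffix, which begins with [g], is invariant after every stem; so [g] is not altered by any rule here.
So the underlying form is /-ku/, and voiceless stops become voiced after a nasal.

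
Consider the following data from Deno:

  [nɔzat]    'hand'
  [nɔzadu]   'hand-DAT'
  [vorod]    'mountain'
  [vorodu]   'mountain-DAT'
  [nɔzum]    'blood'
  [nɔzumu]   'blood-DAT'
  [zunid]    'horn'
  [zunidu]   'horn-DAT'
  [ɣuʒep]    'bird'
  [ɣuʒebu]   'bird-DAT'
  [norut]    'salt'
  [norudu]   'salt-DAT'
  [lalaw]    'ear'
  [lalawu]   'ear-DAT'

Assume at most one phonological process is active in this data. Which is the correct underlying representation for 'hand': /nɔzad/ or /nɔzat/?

/nɔzat/

'hand' shows [t] ~ [d] at the end of the stem ([nɔzat] vs [nɔzadu]).
But 'mountain' keeps [d] in both environments ([vorod], [vorodu]), so there is no rule changing /d/ to [t] in isolation.
Therefore /t/ is basic and [d] is derived by intervocalic voicing (voiceless stops become voiced between vowels).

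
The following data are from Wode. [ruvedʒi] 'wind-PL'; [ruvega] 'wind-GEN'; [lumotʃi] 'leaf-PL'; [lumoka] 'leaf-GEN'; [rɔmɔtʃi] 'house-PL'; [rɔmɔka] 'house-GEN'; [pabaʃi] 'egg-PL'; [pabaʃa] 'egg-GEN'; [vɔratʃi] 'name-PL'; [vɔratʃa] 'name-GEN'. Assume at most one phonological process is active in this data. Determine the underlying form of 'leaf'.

/lumok/

The root 'leaf' surfaces as [lumotʃi] and [lumoka], with a stem-final [tʃ] ~ [k] alternation.
If /tʃ/ were underlying and a rule turned it into [k] before the GEN suffix, 'name' would also alternate; but it has [tʃ] in both [vɔratʃi] and [vɔratʃa].
Therefore /k/ is basic and [tʃ] is derived by palatalization before a front vowel (/k/ and /g/ become palato-alveolar [tʃ] and [dʒ] before a front vowel).
The underlying form of 'leaf' is therefore /lumok/.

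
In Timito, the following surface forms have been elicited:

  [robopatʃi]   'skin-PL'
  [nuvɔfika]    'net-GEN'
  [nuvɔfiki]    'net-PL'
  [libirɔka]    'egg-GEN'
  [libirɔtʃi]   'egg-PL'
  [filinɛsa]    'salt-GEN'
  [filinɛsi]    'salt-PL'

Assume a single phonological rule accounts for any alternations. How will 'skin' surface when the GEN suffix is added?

[robopaka]

In [libirɔka] and [libirɔtʃi] the final segment of 'egg' alternates: [k] ~ [tʃ].
If /k/ were underlying and a rule turned it into [tʃ] before the PL suffix, 'net' would also alternate; but it has [k] in both [nuvɔfika] and [nuvɔfiki].
So /tʃ/ is underlying, and a rule of depalatalization — palato-alveolar /tʃ/ becomes [k] when no front vowel follows — gives [k].
From [robopatʃi] the stem 'skin' is /robopatʃ/; when no front vowel follows this yields [robopaka].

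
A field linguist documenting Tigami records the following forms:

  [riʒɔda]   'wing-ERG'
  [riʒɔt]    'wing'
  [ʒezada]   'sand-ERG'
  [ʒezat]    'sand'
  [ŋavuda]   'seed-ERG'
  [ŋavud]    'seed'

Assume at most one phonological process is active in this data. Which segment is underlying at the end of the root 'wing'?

The stem for 'wing' ends in [d] in [riʒɔda] but [t] in [riʒɔt].
If /d/ were underlying and a rule turned it into [t] in isolation, 'seed' would also alternate; but it has [d] in both [ŋavuda] and [ŋavud].
The underlying segment must be /t/; voiceless stops become voiced between vowels, yielding [d] there.

/t/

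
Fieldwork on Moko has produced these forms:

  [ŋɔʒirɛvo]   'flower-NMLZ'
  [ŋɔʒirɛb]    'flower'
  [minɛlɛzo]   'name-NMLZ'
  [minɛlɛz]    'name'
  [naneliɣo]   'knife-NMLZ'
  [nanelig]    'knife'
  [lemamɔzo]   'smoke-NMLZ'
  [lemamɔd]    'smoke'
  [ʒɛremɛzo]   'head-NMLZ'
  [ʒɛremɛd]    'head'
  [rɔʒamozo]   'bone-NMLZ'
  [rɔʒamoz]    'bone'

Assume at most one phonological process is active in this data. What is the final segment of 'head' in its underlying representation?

/d/

The root 'head' surfaces as [ʒɛremɛzo] and [ʒɛremɛd], with a stem-final [z] ~ [d] alternation.
The stem 'bone' ([rɔʒamozo], [rɔʒamoz]) shows [z] unchanged in both environments, so [z] cannot be basic with [d] derived in isolation.
So /d/ is underlying, and a rule of intervocalic spirantization — voiced stops become fricatives between vowels — gives [z].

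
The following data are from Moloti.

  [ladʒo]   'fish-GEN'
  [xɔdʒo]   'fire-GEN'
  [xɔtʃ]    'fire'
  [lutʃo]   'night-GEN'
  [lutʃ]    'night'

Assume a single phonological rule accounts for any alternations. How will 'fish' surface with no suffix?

The root 'fire' surfaces as [xɔdʒo] and [xɔtʃ], with a stem-final [dʒ] ~ [tʃ] alternation.
The stem 'night' ([lutʃo], [lutʃ]) shows [tʃ] unchanged in both environments, so [tʃ] cannot be basic with [dʒ] derived before the GEN suffix.
The alternation reflects word-final obstruent devoicing: voiced obstruents become voiceless word-finally. /dʒ/ is underlying.
The one attested form of 'fish', [ladʒo], shows underlying /ladʒ/. Applying the same rule word-finally gives [latʃ].

[latʃ]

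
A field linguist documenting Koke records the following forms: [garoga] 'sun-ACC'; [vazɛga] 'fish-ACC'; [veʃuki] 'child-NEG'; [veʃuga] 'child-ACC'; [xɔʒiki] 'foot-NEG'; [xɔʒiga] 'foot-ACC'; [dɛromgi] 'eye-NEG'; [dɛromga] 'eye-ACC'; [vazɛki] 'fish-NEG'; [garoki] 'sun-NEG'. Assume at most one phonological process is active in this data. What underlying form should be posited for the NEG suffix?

/-ki/

The NEG morpheme has two allomorphs, [-gi] and [-ki].
The ACC suffix, which begins with [g], is invariant after every stem; so [g] is not altered by any rule here.
So the underlying form is /-ki/, and voiceless stops become voiced after a nasal.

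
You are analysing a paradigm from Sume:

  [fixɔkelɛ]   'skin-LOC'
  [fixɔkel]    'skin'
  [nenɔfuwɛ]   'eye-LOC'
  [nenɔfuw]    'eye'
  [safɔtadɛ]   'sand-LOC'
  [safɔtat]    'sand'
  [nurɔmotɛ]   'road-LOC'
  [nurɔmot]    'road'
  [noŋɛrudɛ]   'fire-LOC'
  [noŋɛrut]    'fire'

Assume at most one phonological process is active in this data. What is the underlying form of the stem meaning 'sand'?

In [safɔtadɛ] and [safɔtat] the final segment of 'sand' alternates: [d] ~ [t].
But 'road' keeps [t] in both environments ([nurɔmotɛ], [nurɔmot]), so there is no rule changing /t/ to [d] before the LOC suffix.
So /d/ is underlying, and a rule of word-final obstruent devoicing — voiced obstruents become voiceless word-finally — gives [t].

/safɔtad/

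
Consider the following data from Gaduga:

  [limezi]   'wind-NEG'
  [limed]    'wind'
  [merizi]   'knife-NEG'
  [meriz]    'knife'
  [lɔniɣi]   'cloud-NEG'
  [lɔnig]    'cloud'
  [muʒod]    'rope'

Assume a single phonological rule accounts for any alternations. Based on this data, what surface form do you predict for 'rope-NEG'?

In [limezi] and [limed] the final segment of 'wind' alternates: [z] ~ [d].
Compare 'knife', with invariant [z] in [merizi] and [meriz]: an analysis with underlying /z/ and a rule producing [d] in isolation would wrongly predict alternation here too.
The alternation reflects intervocalic spirantization: voiced stops become fricatives between vowels. /d/ is underlying.
The one attested form of 'rope', [muʒod], shows underlying /muʒod/. Applying the same rule between vowels gives [muʒozi].

[muʒozi]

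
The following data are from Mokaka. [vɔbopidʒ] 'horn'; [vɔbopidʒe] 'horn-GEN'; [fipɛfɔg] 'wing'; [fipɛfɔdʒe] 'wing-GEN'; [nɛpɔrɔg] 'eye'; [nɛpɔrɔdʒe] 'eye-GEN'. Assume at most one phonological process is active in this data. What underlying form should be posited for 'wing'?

/fipɛfɔg/

In [fipɛfɔg] and [fipɛfɔdʒe] the final segment of 'wing' alternates: [g] ~ [dʒ].
Compare 'horn', with invariant [dʒ] in [vɔbopidʒ] and [vɔbopidʒe]: an analysis with underlying /dʒ/ and a rule producing [g] in isolation would wrongly predict alternation here too.
So /g/ is underlying, and a rule of palatalization before a front vowel — /g/ becomes palato-alveolar [dʒ] before a front vowel — gives [dʒ].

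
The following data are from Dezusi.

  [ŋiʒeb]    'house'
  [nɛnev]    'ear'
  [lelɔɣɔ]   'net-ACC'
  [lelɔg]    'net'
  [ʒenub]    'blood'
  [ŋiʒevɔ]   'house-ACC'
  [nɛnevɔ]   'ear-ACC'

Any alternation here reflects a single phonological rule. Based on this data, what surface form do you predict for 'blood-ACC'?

The stem for 'house' ends in [v] in [ŋiʒevɔ] but [b] in [ŋiʒeb].
Compare 'ear', with invariant [v] in [nɛnevɔ] and [nɛnev]: an analysis with underlying /v/ and a rule producing [b] in isolation would wrongly predict alternation here too.
The alternation reflects intervocalic spirantization: voiced stops become fricatives between vowels. /b/ is underlying.
The one attested form of 'blood', [ʒenub], shows underlying /ʒenub/. Applying the same rule between vowels gives [ʒenuvɔ].

[ʒenuvɔ]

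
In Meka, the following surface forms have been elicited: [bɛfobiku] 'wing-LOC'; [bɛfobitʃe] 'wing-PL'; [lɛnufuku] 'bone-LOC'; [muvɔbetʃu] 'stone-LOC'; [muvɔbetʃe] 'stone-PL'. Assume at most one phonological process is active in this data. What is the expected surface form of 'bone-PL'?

[lɛnufutʃe]

The root 'wing' surfaces as [bɛfobiku] and [bɛfobitʃe], with a stem-final [k] ~ [tʃ] alternation.
If /tʃ/ were underlying and a rule turned it into [k] before the LOC suffix, 'stone' would also alternate; but it has [tʃ] in both [muvɔbetʃu] and [muvɔbetʃe].
Therefore /k/ is basic and [tʃ] is derived by palatalization before a front vowel (/k/ becomes palato-alveolar [tʃ] before a front vowel).
From [lɛnufuku] the stem 'bone' is /lɛnufuk/; before a front vowel this yields [lɛnufutʃe].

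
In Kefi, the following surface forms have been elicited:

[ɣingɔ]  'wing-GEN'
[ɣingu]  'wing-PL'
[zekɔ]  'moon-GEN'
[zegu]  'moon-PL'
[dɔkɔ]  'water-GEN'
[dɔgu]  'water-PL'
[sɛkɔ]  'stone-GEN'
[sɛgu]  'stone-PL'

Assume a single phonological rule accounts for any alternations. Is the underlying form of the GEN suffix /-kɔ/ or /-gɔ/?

The GEN morpheme has two allomorphs, [-gɔ] and [-kɔ].
The PL suffix, which begins with [g], is invariant after every stem; so [g] is not altered by any rule here.
The GEN suffix is therefore /-kɔ/ underlyingly, with post-nasal voicing: voiceless stops become voiced after a nasal.

/-kɔ/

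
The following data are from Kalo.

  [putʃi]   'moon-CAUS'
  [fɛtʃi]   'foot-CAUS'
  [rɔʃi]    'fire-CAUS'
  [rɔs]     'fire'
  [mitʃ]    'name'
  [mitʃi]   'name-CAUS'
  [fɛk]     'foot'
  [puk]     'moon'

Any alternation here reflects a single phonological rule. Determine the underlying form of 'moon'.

/puk/

The root 'moon' surfaces as [puk] and [putʃi], with a stem-final [k] ~ [tʃ] alternation.
Compare 'name', with invariant [tʃ] in [mitʃ] and [mitʃi]: an analysis with underlying /tʃ/ and a rule producing [k] in isolation would wrongly predict alternation here too.
Therefore /k/ is basic and [tʃ] is derived by palatalization before a front vowel (/k/ and /s/ become palato-alveolar [tʃ] and [ʃ] before a front vowel).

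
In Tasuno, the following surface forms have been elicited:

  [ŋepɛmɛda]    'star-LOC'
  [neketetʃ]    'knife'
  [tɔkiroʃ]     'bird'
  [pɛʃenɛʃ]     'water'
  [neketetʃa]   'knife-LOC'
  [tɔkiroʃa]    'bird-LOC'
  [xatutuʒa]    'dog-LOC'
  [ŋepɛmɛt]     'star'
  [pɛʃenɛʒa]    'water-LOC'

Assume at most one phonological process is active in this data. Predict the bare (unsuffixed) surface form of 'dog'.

[xatutuʃ]

The stem for 'water' ends in [ʒ] in [pɛʃenɛʒa] but [ʃ] in [pɛʃenɛʃ].
If /ʃ/ were underlying and a rule turned it into [ʒ] before the LOC suffix, 'bird' would also alternate; but it has [ʃ] in both [tɔkiroʃa] and [tɔkiroʃ].
The alternation reflects word-final obstruent devoicing: voiced obstruents become voiceless word-finally. /ʒ/ is underlying.
From [xatutuʒa] the stem 'dog' is /xatutuʒ/; word-finally this yields [xatutuʃ].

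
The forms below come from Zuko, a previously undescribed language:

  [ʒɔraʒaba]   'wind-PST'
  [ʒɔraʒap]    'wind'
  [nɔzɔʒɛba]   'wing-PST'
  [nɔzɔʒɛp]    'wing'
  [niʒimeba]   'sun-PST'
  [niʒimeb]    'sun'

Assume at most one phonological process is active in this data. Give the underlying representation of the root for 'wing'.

/nɔzɔʒɛp/

'wing' shows [b] ~ [p] at the end of the stem ([nɔzɔʒɛba] vs [nɔzɔʒɛp]).
But 'sun' keeps [b] in both environments ([niʒimeba], [niʒimeb]), so there is no rule changing /b/ to [p] in isolation.
The underlying segment must be /p/; voiceless stops become voiced between vowels, yielding [b] there.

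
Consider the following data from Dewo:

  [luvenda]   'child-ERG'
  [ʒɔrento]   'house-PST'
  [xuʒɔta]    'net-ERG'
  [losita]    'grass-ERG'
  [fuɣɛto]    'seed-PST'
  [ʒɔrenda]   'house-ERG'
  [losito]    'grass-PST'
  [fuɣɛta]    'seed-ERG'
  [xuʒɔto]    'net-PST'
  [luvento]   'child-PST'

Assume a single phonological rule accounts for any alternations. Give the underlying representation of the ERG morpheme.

/-da/

The ERG suffix surfaces as [-da] and [-ta], depending on the final segment of the stem.
The PST suffix, which begins with [t], is invariant after every stem; so [t] is not altered by any rule here.
So the underlying form is /-da/, and voiced stops become voiceless after a vowel.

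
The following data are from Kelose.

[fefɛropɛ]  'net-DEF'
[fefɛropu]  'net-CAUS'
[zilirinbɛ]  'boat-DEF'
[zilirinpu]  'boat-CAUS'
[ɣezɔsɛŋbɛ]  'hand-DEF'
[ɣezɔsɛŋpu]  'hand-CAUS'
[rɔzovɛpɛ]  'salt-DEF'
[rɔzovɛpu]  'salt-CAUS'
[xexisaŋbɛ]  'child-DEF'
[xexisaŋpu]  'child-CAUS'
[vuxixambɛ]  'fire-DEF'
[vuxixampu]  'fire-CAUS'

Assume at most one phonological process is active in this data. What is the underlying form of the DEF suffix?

/-bɛ/

The DEF morpheme has two allomorphs, [-bɛ] and [-pɛ].
The CAUS suffix, which begins with [p], is invariant after every stem; so [p] is not altered by any rule here.
The DEF suffix is therefore /-bɛ/ underlyingly, with post-vocalic devoicing: voiced stops become voiceless after a vowel.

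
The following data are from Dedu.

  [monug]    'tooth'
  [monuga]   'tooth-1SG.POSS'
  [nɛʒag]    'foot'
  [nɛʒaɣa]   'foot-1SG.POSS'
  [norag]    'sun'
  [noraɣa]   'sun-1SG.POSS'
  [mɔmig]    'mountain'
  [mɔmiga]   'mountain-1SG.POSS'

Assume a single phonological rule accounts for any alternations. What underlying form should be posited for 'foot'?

The root 'foot' surfaces as [nɛʒag] and [nɛʒaɣa], with a stem-final [g] ~ [ɣ] alternation.
The stem 'tooth' ([monug], [monuga]) shows [g] unchanged in both environments, so [g] cannot be basic with [ɣ] derived before the 1SG.POSS suffix.
Therefore /ɣ/ is basic and [g] is derived by word-final hardening (voiced fricatives become stops word-finally).
So 'foot' = /nɛʒaɣ/.

/nɛʒaɣ/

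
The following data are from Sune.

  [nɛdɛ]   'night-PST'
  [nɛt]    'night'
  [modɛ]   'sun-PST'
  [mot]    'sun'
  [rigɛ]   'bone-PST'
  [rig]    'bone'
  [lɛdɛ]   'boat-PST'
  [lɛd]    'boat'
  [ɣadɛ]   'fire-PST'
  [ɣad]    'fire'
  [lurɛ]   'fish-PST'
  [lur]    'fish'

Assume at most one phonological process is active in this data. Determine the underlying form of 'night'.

/nɛt/

The root 'night' surfaces as [nɛdɛ] and [nɛt], with a stem-final [d] ~ [t] alternation.
The stem 'boat' ([lɛdɛ], [lɛd]) shows [d] unchanged in both environments, so [d] cannot be basic with [t] derived in isolation.
The underlying segment must be /t/; voiceless stops become voiced between vowels, yielding [d] there.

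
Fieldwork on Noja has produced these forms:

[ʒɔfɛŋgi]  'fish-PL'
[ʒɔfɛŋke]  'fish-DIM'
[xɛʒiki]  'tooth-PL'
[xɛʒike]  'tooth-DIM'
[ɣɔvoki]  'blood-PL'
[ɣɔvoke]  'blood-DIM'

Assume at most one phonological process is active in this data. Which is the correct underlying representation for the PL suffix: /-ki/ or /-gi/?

/-gi/

The PL morpheme has two allomorphs, [-gi] and [-ki].
By contrast the DIM suffix keeps its initial [k] throughout — that segment must be underlying.
The PL suffix is therefore /-gi/ underlyingly, with post-vocalic devoicing: voiced stops become voiceless after a vowel.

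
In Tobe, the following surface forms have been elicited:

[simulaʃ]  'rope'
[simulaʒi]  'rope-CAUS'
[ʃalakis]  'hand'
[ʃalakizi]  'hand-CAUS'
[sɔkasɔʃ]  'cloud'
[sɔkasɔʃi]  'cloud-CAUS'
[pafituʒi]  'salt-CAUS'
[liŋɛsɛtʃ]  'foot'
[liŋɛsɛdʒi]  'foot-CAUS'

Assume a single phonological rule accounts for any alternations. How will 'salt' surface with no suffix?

The root 'rope' surfaces as [simulaʃ] and [simulaʒi], with a stem-final [ʃ] ~ [ʒ] alternation.
The stem 'cloud' ([sɔkasɔʃ], [sɔkasɔʃi]) shows [ʃ] unchanged in both environments, so [ʃ] cannot be basic with [ʒ] derived before the CAUS suffix.
The alternation reflects word-final obstruent devoicing: voiced obstruents become voiceless word-finally. /ʒ/ is underlying.
From [pafituʒi] the stem 'salt' is /pafituʒ/; word-finally this yields [pafituʃ].

[pafituʃ]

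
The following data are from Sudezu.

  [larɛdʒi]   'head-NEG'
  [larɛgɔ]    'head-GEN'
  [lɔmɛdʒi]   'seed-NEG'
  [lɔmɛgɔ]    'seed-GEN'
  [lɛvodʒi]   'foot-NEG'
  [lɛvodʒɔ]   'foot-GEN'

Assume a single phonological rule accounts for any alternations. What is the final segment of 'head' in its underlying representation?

/g/

The root 'head' surfaces as [larɛdʒi] and [larɛgɔ], with a stem-final [dʒ] ~ [g] alternation.
The stem 'foot' ([lɛvodʒi], [lɛvodʒɔ]) shows [dʒ] unchanged in both environments, so [dʒ] cannot be basic with [g] derived before the GEN suffix.
The underlying segment must be /g/; /g/ becomes palato-alveolar [dʒ] before a front vowel, yielding [dʒ] there.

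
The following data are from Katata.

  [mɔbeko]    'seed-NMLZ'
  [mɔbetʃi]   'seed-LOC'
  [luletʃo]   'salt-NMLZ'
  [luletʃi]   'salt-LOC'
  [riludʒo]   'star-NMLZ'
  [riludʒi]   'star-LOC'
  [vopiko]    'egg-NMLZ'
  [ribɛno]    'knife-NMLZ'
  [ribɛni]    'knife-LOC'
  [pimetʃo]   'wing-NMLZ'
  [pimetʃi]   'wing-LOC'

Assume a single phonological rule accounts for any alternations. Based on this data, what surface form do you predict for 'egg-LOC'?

The root 'seed' surfaces as [mɔbeko] and [mɔbetʃi], with a stem-final [k] ~ [tʃ] alternation.
Compare 'wing', with invariant [tʃ] in [pimetʃo] and [pimetʃi]: an analysis with underlying /tʃ/ and a rule producing [k] before the NMLZ suffix would wrongly predict alternation here too.
The underlying segment must be /k/; /k/ becomes palato-alveolar [tʃ] before a front vowel, yielding [tʃ] there.
From [vopiko] the stem 'egg' is /vopik/; before a front vowel this yields [vopitʃi].

[vopitʃi]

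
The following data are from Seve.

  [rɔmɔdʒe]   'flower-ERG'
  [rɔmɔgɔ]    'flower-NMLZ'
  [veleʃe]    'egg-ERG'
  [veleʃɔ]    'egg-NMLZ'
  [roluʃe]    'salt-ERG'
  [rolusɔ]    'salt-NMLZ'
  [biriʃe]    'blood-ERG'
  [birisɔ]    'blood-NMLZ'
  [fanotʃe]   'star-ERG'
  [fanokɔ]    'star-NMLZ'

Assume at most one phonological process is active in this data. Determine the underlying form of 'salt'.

/rolus/

In [roluʃe] and [rolusɔ] the final segment of 'salt' alternates: [ʃ] ~ [s].
But 'egg' keeps [ʃ] in both environments ([veleʃe], [veleʃɔ]), so there is no rule changing /ʃ/ to [s] before the NMLZ suffix.
Therefore /s/ is basic and [ʃ] is derived by palatalization before a front vowel (/k/, /g/ and /s/ become palato-alveolar [tʃ], [dʒ] and [ʃ] before a front vowel).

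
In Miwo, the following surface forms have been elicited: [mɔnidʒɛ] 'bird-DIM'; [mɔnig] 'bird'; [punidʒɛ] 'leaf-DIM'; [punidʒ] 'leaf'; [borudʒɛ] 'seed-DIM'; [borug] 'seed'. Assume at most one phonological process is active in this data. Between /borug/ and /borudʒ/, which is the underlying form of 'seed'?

/borug/

In [borudʒɛ] and [borug] the final segment of 'seed' alternates: [dʒ] ~ [g].
If /dʒ/ were underlying and a rule turned it into [g] in isolation, 'leaf' would also alternate; but it has [dʒ] in both [punidʒɛ] and [punidʒ].
The alternation reflects palatalization before a front vowel: /g/ becomes palato-alveolar [dʒ] before a front vowel. /g/ is underlying.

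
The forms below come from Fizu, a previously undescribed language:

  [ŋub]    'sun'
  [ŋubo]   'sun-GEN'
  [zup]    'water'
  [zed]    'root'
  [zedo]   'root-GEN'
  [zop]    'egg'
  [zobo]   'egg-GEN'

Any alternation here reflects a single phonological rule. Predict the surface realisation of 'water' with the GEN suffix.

In [zop] and [zobo] the final segment of 'egg' alternates: [p] ~ [b].
The stem 'sun' ([ŋub], [ŋubo]) shows [b] unchanged in both environments, so [b] cannot be basic with [p] derived in isolation.
The underlying segment must be /p/; voiceless stops become voiced between vowels, yielding [b] there.
The one attested form of 'water', [zup], shows underlying /zup/. Applying the same rule between vowels gives [zubo].

[zubo]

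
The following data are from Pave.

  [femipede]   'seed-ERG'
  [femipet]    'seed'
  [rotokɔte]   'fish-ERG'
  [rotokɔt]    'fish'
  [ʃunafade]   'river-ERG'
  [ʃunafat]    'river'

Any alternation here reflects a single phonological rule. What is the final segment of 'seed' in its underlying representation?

/d/

The stem for 'seed' ends in [d] in [femipede] but [t] in [femipet].
But 'fish' keeps [t] in both environments ([rotokɔte], [rotokɔt]), so there is no rule changing /t/ to [d] before the ERG suffix.
The alternation reflects word-final obstruent devoicing: voiced obstruents become voiceless word-finally. /d/ is underlying.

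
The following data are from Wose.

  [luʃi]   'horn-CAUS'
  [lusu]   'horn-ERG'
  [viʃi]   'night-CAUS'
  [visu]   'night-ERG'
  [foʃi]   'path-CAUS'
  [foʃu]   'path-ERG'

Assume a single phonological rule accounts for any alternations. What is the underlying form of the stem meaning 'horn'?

/lus/

The root 'horn' surfaces as [luʃi] and [lusu], with a stem-final [ʃ] ~ [s] alternation.
If /ʃ/ were underlying and a rule turned it into [s] before the ERG suffix, 'path' would also alternate; but it has [ʃ] in both [foʃi] and [foʃu].
The underlying segment must be /s/; /s/ becomes palato-alveolar [ʃ] before a front vowel, yielding [ʃ] there.
So 'horn' = /lus/.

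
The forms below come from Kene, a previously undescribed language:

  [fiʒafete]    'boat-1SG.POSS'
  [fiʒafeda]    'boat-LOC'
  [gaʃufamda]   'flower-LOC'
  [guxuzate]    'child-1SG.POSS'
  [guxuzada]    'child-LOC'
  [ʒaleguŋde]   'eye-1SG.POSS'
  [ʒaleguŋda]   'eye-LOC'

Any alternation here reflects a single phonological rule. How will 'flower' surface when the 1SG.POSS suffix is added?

The 1SG.POSS morpheme has two allomorphs, [-de] and [-te].
By contrast the LOC suffix keeps its initial [d] throughout — that segment must be underlying.
So the underlying form is /-te/, and voiceless stops become voiced after a nasal.
After 'flower', which ends in a nasal, the suffix surfaces as [-de], giving [gaʃufamde].

[gaʃufamde]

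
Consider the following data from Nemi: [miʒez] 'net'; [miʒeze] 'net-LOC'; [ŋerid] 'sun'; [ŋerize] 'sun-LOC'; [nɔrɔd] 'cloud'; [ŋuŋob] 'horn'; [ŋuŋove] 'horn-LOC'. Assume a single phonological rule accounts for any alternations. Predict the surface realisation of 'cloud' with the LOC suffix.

[nɔrɔze]

The stem for 'sun' ends in [d] in [ŋerid] but [z] in [ŋerize].
Compare 'net', with invariant [z] in [miʒez] and [miʒeze]: an analysis with underlying /z/ and a rule producing [d] in isolation would wrongly predict alternation here too.
So /d/ is underlying, and a rule of intervocalic spirantization — voiced stops become fricatives between vowels — gives [z].
From [nɔrɔd] the stem 'cloud' is /nɔrɔd/; between vowels this yields [nɔrɔze].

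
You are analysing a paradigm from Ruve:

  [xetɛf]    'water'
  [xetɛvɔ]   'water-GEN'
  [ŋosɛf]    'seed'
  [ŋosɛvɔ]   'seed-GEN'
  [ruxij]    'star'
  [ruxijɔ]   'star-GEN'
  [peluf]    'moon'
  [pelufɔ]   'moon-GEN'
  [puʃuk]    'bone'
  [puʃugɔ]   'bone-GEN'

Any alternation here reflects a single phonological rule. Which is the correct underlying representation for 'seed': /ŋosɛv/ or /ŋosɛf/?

The stem for 'seed' ends in [f] in [ŋosɛf] but [v] in [ŋosɛvɔ].
If /f/ were underlying and a rule turned it into [v] before the GEN suffix, 'moon' would also alternate; but it has [f] in both [peluf] and [pelufɔ].
The underlying segment must be /v/; voiced obstruents become voiceless word-finally, yielding [f] there.

/ŋosɛv/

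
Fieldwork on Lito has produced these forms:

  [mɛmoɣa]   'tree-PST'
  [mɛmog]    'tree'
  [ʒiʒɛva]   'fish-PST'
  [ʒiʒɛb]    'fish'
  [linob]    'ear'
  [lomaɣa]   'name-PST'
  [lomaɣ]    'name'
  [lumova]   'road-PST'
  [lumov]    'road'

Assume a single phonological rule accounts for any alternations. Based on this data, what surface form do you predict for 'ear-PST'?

The stem for 'fish' ends in [v] in [ʒiʒɛva] but [b] in [ʒiʒɛb].
If /v/ were underlying and a rule turned it into [b] in isolation, 'road' would also alternate; but it has [v] in both [lumova] and [lumov].
The underlying segment must be /b/; voiced stops become fricatives between vowels, yielding [v] there.
The one attested form of 'ear', [linob], shows underlying /linob/. Applying the same rule between vowels gives [linova].

[linova]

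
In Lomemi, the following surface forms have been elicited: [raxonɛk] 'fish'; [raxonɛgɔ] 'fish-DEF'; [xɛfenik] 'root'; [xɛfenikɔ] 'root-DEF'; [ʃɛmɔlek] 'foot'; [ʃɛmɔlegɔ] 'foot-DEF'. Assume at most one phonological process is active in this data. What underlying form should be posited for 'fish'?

/raxonɛg/

In [raxonɛk] and [raxonɛgɔ] the final segment of 'fish' alternates: [k] ~ [g].
If /k/ were underlying and a rule turned it into [g] before the DEF suffix, 'root' would also alternate; but it has [k] in both [xɛfenik] and [xɛfenikɔ].
So /g/ is underlying, and a rule of word-final obstruent devoicing — voiced obstruents become voiceless word-finally — gives [k].
So 'fish' = /raxonɛg/.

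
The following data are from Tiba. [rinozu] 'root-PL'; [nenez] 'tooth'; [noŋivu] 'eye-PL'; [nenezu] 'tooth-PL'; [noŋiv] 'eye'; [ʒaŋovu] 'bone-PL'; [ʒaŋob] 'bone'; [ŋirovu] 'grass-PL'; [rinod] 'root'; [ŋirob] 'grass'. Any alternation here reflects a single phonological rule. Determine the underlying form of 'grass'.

/ŋirob/

In [ŋirob] and [ŋirovu] the final segment of 'grass' alternates: [b] ~ [v].
Compare 'eye', with invariant [v] in [noŋiv] and [noŋivu]: an analysis with underlying /v/ and a rule producing [b] in isolation would wrongly predict alternation here too.
The underlying segment must be /b/; voiced stops become fricatives between vowels, yielding [v] there.
The underlying form of 'grass' is therefore /ŋirob/.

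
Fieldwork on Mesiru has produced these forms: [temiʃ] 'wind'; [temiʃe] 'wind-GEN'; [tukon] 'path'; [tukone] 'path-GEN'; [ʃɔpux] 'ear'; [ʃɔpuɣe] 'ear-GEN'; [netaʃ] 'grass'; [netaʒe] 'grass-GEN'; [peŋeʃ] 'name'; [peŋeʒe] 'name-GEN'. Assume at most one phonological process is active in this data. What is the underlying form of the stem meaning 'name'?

/peŋeʒ/

The stem for 'name' ends in [ʃ] in [peŋeʃ] but [ʒ] in [peŋeʒe].
The stem 'wind' ([temiʃ], [temiʃe]) shows [ʃ] unchanged in both environments, so [ʃ] cannot be basic with [ʒ] derived before the GEN suffix.
Therefore /ʒ/ is basic and [ʃ] is derived by word-final obstruent devoicing (voiced obstruents become voiceless word-finally).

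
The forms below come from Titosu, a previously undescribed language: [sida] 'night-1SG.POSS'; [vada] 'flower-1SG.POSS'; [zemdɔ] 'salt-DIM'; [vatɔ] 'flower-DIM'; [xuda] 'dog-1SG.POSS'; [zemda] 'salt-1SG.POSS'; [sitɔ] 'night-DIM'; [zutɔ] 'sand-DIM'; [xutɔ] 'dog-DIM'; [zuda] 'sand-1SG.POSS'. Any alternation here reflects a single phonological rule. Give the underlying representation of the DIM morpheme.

The DIM suffix surfaces as [-dɔ] and [-tɔ], depending on the final segment of the stem.
The 1SG.POSS suffix, which begins with [d], is invariant after every stem; so [d] is not altered by any rule here.
So the underlying form is /-tɔ/, and voiceless stops become voiced after a nasal.

/-tɔ/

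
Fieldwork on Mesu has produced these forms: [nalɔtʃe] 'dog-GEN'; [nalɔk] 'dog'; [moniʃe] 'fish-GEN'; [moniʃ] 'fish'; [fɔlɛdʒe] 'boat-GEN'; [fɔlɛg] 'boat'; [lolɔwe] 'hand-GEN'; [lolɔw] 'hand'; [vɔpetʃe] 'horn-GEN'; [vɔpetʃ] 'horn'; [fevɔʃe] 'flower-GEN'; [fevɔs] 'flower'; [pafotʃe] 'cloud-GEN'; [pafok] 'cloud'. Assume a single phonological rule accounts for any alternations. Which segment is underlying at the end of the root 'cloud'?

The stem for 'cloud' ends in [tʃ] in [pafotʃe] but [k] in [pafok].
But 'horn' keeps [tʃ] in both environments ([vɔpetʃe], [vɔpetʃ]), so there is no rule changing /tʃ/ to [k] in isolation.
The underlying segment must be /k/; /k/, /g/ and /s/ become palato-alveolar [tʃ], [dʒ] and [ʃ] before a front vowel, yielding [tʃ] there.

/k/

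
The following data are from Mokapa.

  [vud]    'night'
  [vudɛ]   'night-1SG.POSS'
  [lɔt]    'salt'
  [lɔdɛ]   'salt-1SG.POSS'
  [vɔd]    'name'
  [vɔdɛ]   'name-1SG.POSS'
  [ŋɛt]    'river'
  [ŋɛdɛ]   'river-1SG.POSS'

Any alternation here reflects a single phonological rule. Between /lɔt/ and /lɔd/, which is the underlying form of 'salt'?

'salt' shows [t] ~ [d] at the end of the stem ([lɔt] vs [lɔdɛ]).
If /d/ were underlying and a rule turned it into [t] in isolation, 'night' would also alternate; but it has [d] in both [vud] and [vudɛ].
The alternation reflects intervocalic voicing: voiceless stops become voiced between vowels. /t/ is underlying.

/lɔt/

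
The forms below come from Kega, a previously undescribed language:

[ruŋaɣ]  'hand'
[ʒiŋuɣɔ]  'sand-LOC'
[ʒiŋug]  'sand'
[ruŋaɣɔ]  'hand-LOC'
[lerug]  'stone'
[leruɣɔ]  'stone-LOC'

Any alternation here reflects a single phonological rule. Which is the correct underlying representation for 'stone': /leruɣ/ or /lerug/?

/lerug/

The stem for 'stone' ends in [g] in [lerug] but [ɣ] in [leruɣɔ].
The stem 'hand' ([ruŋaɣ], [ruŋaɣɔ]) shows [ɣ] unchanged in both environments, so [ɣ] cannot be basic with [g] derived in isolation.
Therefore /g/ is basic and [ɣ] is derived by intervocalic spirantization (voiced stops become fricatives between vowels).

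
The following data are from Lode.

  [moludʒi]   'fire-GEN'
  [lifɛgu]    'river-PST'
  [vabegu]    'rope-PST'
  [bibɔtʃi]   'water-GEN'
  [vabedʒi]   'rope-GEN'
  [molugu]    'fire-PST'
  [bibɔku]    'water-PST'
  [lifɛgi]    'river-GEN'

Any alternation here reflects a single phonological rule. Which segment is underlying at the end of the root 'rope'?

In [vabedʒi] and [vabegu] the final segment of 'rope' alternates: [dʒ] ~ [g].
If /g/ were underlying and a rule turned it into [dʒ] before the GEN suffix, 'river' would also alternate; but it has [g] in both [lifɛgi] and [lifɛgu].
Therefore /dʒ/ is basic and [g] is derived by depalatalization (palato-alveolar /tʃ/ and /dʒ/ become [k] and [g] when no front vowel follows).

/dʒ/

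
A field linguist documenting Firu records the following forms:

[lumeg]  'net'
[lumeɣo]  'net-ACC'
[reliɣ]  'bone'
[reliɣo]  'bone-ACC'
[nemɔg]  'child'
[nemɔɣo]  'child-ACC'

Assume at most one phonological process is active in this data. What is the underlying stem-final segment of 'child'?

'child' shows [g] ~ [ɣ] at the end of the stem ([nemɔg] vs [nemɔɣo]).
The stem 'bone' ([reliɣ], [reliɣo]) shows [ɣ] unchanged in both environments, so [ɣ] cannot be basic with [g] derived in isolation.
So /g/ is underlying, and a rule of intervocalic spirantization — voiced stops become fricatives between vowels — gives [ɣ].

/g/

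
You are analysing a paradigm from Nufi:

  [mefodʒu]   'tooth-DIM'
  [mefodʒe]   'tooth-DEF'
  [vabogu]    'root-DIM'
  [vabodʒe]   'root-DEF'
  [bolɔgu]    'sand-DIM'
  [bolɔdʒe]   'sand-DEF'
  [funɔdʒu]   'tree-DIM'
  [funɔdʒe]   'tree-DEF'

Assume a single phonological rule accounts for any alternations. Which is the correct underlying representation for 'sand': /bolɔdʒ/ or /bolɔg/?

The stem for 'sand' ends in [g] in [bolɔgu] but [dʒ] in [bolɔdʒe].
If /dʒ/ were underlying and a rule turned it into [g] before the DIM suffix, 'tree' would also alternate; but it has [dʒ] in both [funɔdʒu] and [funɔdʒe].
So /g/ is underlying, and a rule of palatalization before a front vowel — /g/ becomes palato-alveolar [dʒ] before a front vowel — gives [dʒ].

/bolɔg/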